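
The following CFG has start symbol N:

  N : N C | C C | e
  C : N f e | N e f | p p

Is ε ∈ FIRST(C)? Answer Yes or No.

No

No nonterminal in this grammar is nullable.
No production of C has an RHS whose symbols are all nullable, so C is not nullable.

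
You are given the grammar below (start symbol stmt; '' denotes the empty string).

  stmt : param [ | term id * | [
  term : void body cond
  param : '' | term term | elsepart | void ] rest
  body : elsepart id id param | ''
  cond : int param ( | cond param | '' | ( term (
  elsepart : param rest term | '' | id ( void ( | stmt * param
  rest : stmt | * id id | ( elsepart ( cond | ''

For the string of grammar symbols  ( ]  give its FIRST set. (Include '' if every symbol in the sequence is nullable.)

( is a terminal; add {(} and stop.

{ ( }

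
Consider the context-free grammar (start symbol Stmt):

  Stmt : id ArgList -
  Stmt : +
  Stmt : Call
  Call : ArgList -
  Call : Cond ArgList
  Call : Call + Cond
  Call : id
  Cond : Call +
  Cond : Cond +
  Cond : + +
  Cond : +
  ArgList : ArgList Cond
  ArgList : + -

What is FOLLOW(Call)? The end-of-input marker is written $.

In Stmt : Call: Call is at the end, add FOLLOW(Stmt) = { $ }.
In Call : Call + Cond: add FIRST(+ Cond) = { + }.
In Cond : Call +: add FIRST(+) = { + }.
Union: FOLLOW(Call) = { $, + }.

{ $, + }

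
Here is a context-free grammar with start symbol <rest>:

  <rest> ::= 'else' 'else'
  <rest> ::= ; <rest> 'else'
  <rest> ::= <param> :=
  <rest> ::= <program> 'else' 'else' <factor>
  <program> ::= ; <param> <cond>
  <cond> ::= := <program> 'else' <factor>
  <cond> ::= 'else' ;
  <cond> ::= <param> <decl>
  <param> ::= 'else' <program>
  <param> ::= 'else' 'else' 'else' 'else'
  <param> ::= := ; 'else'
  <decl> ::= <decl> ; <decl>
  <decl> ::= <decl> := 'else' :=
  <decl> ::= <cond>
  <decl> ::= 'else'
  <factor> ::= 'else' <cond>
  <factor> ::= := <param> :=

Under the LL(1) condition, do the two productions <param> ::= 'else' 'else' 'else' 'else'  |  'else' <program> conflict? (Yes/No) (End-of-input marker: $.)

Yes

FIRST('else' 'else' 'else' 'else') = { 'else' } and FIRST('else' <program>) = { 'else' }.
Both contain 'else', so the two alternatives are not disjoint — LL(1) conflict.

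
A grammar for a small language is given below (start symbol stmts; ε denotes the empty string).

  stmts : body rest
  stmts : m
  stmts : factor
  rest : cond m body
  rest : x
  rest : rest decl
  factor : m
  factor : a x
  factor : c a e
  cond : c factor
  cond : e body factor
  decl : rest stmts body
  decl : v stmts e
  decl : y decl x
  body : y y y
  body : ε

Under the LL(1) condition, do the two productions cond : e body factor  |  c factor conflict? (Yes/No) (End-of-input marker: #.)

No

FIRST(e body factor) = { e } and FIRST(c factor) = { c }.
The FIRST sets are disjoint and neither alternative is nullable — no conflict.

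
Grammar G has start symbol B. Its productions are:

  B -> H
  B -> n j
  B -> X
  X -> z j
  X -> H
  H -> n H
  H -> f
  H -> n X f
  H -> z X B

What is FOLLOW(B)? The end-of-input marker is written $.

{ $, f, n, z }

B is the start symbol, so $ ∈ FOLLOW(B).
In H -> z X B: B is at the end, add FOLLOW(H) = { $, f, n, z }.
Union: FOLLOW(B) = { $, f, n, z }.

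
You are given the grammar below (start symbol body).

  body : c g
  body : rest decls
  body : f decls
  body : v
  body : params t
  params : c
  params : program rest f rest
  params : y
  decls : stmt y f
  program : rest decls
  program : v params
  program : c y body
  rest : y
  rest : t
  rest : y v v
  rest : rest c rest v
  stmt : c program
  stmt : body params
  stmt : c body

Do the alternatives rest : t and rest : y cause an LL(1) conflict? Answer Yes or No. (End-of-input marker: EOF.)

No

FIRST(t) = { t } and FIRST(y) = { y }.
The FIRST sets are disjoint and neither alternative is nullable — no conflict.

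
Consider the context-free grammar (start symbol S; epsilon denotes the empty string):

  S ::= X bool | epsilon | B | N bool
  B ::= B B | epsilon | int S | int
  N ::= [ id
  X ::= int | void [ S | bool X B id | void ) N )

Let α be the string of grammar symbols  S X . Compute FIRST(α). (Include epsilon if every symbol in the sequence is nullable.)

{ [, bool, int, void }

Add FIRST(S)\{epsilon} = { [, bool, int, void }; S is nullable, continue.
Add FIRST(X) = { bool, int, void }; X is not nullable, stop.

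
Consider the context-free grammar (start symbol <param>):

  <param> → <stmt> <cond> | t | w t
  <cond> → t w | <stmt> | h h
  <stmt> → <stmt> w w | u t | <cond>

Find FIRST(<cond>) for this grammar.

<cond> → t w contributes {t}.
From <cond> → <stmt>: add FIRST(<stmt>) = { h, t, u }.
<cond> → h h contributes {h}.
Union: FIRST(<cond>) = { h, t, u }.

{ h, t, u }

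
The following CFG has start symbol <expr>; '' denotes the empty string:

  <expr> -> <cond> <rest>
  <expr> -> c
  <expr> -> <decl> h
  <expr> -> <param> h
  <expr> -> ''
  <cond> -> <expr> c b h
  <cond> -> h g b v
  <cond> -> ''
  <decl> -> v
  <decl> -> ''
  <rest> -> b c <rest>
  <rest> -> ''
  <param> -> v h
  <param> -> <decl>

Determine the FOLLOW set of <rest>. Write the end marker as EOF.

{ EOF, c }

In <expr> -> <cond> <rest>: <rest> is at the end, add FOLLOW(<expr>) = { EOF, c }.
In <rest> -> b c <rest>: <rest> is at the end, add FOLLOW(<rest>) = { EOF, c }.
Union: FOLLOW(<rest>) = { EOF, c }.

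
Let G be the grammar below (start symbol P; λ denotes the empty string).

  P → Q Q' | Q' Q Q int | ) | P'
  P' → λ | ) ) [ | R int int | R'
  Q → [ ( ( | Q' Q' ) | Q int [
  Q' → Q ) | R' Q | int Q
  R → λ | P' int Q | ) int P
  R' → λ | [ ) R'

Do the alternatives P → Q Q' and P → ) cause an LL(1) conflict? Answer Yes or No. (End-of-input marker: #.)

No

FIRST(Q Q') = { [, int } and FIRST()) = { ) }.
The FIRST sets are disjoint and neither alternative is nullable — no conflict.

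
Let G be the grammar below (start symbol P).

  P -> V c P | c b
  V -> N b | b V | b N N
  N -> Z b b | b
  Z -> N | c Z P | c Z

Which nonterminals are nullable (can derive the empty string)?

{ } (none)

No nonterminal has an empty production or an RHS whose symbols are all nullable.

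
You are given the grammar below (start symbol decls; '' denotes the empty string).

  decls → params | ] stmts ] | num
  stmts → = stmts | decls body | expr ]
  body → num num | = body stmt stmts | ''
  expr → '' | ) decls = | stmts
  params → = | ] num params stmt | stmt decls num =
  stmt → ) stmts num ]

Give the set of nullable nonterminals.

{ body, expr }

Directly nullable (have an ''-production): body, expr.
No other nonterminal has a production whose RHS symbols are all nullable.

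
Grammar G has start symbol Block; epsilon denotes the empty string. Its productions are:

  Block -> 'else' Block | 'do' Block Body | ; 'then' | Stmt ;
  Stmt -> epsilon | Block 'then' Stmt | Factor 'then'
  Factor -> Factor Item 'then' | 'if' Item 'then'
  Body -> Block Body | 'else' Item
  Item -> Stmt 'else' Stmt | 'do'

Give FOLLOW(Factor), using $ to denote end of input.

{ 'do', 'else', 'if', 'then', ; }

In Stmt -> Factor 'then': add FIRST('then') = { 'then' }.
In Factor -> Factor Item 'then': add FIRST(Item 'then') = { 'do', 'else', 'if', ; }.
Union: FOLLOW(Factor) = { 'do', 'else', 'if', 'then', ; }.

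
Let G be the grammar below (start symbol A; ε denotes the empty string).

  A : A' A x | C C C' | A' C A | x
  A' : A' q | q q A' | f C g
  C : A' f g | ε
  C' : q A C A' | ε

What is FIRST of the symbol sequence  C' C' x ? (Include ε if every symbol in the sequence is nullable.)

Add FIRST(C')\{ε} = { q }; C' is nullable, continue.
Add FIRST(C')\{ε} = { q }; C' is nullable, continue.
x is a terminal; add {x} and stop.

{ q, x }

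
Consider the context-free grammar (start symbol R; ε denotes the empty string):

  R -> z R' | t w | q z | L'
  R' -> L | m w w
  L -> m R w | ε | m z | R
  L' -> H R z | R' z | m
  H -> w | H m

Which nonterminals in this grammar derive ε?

Directly nullable (have an ε-production): L.
R' -> L with every symbol nullable, so R' is nullable.
No other nonterminal has a production whose RHS symbols are all nullable.

{ L, R' }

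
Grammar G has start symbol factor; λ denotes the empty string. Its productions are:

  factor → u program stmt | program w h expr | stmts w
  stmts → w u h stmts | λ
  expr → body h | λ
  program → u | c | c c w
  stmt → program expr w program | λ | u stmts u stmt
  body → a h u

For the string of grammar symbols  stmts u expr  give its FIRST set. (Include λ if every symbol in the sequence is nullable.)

Add FIRST(stmts)\{λ} = { w }; stmts is nullable, continue.
u is a terminal; add {u} and stop.

{ u, w }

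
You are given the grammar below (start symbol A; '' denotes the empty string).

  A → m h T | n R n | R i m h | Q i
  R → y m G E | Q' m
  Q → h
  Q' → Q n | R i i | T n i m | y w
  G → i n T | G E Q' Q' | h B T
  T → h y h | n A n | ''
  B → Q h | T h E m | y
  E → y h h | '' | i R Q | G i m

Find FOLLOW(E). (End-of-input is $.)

{ h, i, m, n, y }

In R → y m G E: E is at the end, add FOLLOW(R) = { h, i, n }.
In G → G E Q' Q': add FIRST(Q' Q') = { h, n, y }.
In B → T h E m: add FIRST(m) = { m }.
Union: FOLLOW(E) = { h, i, m, n, y }.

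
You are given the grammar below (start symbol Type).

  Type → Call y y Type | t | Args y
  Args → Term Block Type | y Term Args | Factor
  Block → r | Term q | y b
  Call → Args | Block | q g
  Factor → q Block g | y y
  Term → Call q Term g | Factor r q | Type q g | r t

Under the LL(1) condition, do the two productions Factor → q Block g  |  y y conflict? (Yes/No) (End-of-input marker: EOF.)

FIRST(q Block g) = { q } and FIRST(y y) = { y }.
The FIRST sets are disjoint and neither alternative is nullable — no conflict.

No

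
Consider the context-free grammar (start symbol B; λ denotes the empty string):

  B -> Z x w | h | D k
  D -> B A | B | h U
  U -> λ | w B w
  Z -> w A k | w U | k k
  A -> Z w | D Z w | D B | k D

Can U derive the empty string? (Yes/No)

Yes

U has an λ-production, so U ⇒ λ.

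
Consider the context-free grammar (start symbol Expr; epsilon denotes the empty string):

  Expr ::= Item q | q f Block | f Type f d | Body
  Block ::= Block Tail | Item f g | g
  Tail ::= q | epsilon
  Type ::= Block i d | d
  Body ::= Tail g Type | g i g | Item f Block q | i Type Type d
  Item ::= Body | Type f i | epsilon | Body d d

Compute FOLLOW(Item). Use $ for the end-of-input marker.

{ f, q }

In Expr ::= Item q: add FIRST(q) = { q }.
In Block ::= Item f g: add FIRST(f g) = { f }.
In Body ::= Item f Block q: add FIRST(f Block q) = { f }.
Union: FOLLOW(Item) = { f, q }.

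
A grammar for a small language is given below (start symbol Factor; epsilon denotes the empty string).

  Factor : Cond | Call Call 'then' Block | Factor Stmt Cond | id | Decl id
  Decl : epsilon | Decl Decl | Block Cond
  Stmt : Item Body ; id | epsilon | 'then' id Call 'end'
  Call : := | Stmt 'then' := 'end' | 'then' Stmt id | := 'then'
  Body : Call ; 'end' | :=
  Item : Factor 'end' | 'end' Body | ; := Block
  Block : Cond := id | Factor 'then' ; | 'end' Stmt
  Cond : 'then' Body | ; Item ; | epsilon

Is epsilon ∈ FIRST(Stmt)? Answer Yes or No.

Stmt has an epsilon-production, so Stmt ⇒ epsilon.

Yes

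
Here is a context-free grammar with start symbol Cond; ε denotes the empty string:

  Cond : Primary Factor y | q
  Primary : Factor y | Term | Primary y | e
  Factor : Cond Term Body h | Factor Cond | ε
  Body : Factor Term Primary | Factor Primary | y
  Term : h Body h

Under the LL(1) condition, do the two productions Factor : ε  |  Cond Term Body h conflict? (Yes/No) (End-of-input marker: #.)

Yes

FIRST(ε) = { ε } and FIRST(Cond Term Body h) = { e, h, q, y }.
The first alternative is nullable and FOLLOW(Factor) = { e, h, q, y } shares e with FIRST of the second — conflict.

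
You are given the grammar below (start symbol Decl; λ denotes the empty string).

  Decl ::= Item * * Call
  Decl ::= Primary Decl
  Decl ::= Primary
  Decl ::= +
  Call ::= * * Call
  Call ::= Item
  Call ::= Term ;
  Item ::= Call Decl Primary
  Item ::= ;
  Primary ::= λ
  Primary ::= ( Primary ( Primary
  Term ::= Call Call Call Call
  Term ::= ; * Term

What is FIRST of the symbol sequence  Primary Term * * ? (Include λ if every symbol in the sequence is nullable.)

Add FIRST(Primary)\{λ} = { ( }; Primary is nullable, continue.
Add FIRST(Term) = { *, ; }; Term is not nullable, stop.

{ (, *, ; }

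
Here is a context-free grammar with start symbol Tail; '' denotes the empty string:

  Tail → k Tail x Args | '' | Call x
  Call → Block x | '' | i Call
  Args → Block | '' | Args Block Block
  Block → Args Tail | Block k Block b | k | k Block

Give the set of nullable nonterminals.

{ Args, Block, Call, Tail }

Directly nullable (have an ''-production): Tail, Call, Args.
Block → Args Tail with every symbol nullable, so Block is nullable.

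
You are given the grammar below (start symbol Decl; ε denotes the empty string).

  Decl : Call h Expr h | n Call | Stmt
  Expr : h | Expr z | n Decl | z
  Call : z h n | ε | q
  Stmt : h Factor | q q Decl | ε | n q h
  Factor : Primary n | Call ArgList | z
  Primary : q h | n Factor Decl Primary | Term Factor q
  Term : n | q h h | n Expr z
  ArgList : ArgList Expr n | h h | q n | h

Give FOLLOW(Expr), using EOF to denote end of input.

{ h, n, z }

In Decl : Call h Expr h: add FIRST(h) = { h }.
In Expr : Expr z: add FIRST(z) = { z }.
In Term : n Expr z: add FIRST(z) = { z }.
In ArgList : ArgList Expr n: add FIRST(n) = { n }.
Union: FOLLOW(Expr) = { h, n, z }.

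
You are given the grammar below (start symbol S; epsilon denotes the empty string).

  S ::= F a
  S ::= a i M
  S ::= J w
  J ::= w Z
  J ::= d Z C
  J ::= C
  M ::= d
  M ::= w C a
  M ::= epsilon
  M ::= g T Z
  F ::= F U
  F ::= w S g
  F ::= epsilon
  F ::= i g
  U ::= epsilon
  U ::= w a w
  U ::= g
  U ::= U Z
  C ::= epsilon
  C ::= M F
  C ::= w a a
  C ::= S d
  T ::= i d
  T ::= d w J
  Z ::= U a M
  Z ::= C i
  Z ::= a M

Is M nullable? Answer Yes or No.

M has an epsilon-production, so M ⇒ epsilon.

Yes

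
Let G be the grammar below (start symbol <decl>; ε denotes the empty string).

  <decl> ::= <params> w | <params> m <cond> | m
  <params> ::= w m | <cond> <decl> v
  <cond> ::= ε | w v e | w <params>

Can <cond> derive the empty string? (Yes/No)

<cond> has an ε-production, so <cond> ⇒ ε.

Yes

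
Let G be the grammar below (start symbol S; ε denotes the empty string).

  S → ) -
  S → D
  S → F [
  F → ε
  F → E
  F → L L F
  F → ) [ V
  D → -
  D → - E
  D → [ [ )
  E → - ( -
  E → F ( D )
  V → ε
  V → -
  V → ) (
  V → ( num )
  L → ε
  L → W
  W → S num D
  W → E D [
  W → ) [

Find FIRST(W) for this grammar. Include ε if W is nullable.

{ (, ), -, [ }

From W → S num D: add FIRST(S) = { (, ), -, [ }.
From W → E D [: add FIRST(E) = { (, ), -, [ }.
W → ) [ contributes {)}.
Union: FIRST(W) = { (, ), -, [ }.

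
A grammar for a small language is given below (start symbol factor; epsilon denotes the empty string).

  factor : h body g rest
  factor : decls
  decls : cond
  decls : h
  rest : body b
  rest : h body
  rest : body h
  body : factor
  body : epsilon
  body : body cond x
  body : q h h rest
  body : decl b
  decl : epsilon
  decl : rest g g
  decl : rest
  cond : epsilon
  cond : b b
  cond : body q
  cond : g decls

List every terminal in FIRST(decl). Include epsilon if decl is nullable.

decl : epsilon contributes epsilon.
From decl : rest g g: add FIRST(rest) = { b, g, h, q, x }.
From decl : rest: add FIRST(rest) = { b, g, h, q, x }.
Union: FIRST(decl) = { b, g, h, q, x, epsilon }.

{ b, g, h, q, x, epsilon }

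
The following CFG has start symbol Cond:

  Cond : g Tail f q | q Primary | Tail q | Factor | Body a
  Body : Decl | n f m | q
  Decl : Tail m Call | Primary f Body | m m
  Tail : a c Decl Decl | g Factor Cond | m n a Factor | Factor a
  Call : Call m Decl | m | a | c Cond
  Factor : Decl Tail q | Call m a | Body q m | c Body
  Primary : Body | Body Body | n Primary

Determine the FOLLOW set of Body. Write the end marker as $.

In Cond : Body a: add FIRST(a) = { a }.
In Decl : Primary f Body: Body is at the end, add FOLLOW(Decl) = { $, a, c, f, g, m, n, q }.
In Factor : Body q m: add FIRST(q m) = { q }.
In Factor : c Body: Body is at the end, add FOLLOW(Factor) = { $, a, c, f, g, m, n, q }.
In Primary : Body: Body is at the end, add FOLLOW(Primary) = { $, a, c, f, g, m, n, q }.
In Primary : Body Body: add FIRST(Body) = { a, c, g, m, n, q }.
In Primary : Body Body: Body is at the end, add FOLLOW(Primary) = { $, a, c, f, g, m, n, q }.
Union: FOLLOW(Body) = { $, a, c, f, g, m, n, q }.

{ $, a, c, f, g, m, n, q }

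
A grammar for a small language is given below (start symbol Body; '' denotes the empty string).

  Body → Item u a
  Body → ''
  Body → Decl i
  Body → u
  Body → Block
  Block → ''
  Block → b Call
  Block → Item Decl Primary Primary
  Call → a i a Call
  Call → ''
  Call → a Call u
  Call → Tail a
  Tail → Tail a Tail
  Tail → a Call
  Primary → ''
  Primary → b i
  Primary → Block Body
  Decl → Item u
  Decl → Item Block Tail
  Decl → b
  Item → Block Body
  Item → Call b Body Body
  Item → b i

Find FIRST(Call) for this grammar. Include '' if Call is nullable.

{ a, '' }

Call → a i a Call contributes {a}.
Call → '' contributes ''.
Call → a Call u contributes {a}.
From Call → Tail a: add FIRST(Tail) = { a }.
Union: FIRST(Call) = { a, '' }.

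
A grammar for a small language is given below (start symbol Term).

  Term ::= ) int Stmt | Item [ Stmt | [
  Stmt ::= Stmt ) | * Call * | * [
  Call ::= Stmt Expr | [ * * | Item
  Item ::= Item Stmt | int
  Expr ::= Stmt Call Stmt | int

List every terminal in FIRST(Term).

{ ), [, int }

Term ::= ) int Stmt contributes {)}.
From Term ::= Item [ Stmt: add FIRST(Item) = { int }.
Term ::= [ contributes {[}.
Union: FIRST(Term) = { ), [, int }.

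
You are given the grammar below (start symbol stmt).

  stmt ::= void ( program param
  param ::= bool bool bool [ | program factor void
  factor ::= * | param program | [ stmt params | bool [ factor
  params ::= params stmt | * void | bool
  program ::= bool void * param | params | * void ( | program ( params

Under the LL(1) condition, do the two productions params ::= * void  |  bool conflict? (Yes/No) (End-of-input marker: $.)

No

FIRST(* void) = { * } and FIRST(bool) = { bool }.
The FIRST sets are disjoint and neither alternative is nullable — no conflict.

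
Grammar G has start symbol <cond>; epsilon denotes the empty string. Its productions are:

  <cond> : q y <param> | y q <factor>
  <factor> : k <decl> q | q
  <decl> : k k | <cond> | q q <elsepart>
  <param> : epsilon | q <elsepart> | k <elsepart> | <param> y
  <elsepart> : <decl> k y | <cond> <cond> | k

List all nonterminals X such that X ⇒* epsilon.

{ <param> }

Directly nullable (have an epsilon-production): <param>.
No other nonterminal has a production whose RHS symbols are all nullable.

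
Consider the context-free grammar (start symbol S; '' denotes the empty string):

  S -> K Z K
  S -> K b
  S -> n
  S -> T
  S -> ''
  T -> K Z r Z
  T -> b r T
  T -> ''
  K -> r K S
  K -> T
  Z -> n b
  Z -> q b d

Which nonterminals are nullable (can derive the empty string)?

Directly nullable (have an ''-production): S, T.
K -> T with every symbol nullable, so K is nullable.
No other nonterminal has a production whose RHS symbols are all nullable.

{ K, S, T }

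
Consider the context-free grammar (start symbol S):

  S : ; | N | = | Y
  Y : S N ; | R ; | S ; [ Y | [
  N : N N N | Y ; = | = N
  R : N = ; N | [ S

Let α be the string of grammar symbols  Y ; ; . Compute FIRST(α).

{ ;, =, [ }

Add FIRST(Y) = { ;, =, [ }; Y is not nullable, stop.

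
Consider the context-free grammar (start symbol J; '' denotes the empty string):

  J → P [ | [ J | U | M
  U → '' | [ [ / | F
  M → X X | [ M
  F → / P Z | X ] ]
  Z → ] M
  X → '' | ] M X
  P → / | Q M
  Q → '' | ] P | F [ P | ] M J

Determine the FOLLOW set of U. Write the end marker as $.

{ $, [, ] }

In J → U: U is at the end, add FOLLOW(J) = { $, [, ] }.
Union: FOLLOW(U) = { $, [, ] }.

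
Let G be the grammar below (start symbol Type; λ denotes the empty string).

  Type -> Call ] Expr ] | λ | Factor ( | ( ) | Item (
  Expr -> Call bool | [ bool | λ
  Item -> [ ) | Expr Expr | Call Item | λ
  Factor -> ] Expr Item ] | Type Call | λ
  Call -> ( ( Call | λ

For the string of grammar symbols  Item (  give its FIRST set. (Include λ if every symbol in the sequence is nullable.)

Add FIRST(Item)\{λ} = { (, [, bool }; Item is nullable, continue.
( is a terminal; add {(} and stop.

{ (, [, bool }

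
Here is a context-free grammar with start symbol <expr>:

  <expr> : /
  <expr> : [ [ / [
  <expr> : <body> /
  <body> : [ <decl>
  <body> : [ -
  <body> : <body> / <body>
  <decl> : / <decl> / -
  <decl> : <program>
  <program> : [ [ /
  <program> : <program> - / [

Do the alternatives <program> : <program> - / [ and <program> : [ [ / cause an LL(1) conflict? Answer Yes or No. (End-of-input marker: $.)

Yes

FIRST(<program> - / [) = { [ } and FIRST([ [ /) = { [ }.
Both contain [, so the two alternatives are not disjoint — LL(1) conflict.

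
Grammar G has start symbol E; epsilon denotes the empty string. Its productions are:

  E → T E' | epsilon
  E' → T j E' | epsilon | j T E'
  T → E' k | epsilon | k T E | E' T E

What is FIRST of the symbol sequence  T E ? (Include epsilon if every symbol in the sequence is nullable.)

{ j, k, epsilon }

Add FIRST(T)\{epsilon} = { j, k }; T is nullable, continue.
Add FIRST(E)\{epsilon} = { j, k }; E is nullable, continue.
Every symbol is nullable, so include epsilon.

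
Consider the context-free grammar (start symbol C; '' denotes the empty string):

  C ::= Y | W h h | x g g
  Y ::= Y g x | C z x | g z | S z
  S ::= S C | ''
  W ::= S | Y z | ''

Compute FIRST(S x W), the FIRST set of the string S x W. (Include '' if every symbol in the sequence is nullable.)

Add FIRST(S)\{''} = { g, h, x, z }; S is nullable, continue.
x is a terminal; add {x} and stop.

{ g, h, x, z }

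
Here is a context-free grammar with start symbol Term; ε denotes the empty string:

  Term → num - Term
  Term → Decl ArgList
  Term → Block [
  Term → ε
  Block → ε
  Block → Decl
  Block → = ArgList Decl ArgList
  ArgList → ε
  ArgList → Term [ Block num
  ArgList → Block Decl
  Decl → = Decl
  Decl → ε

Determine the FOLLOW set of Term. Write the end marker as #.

Term is the start symbol, so # ∈ FOLLOW(Term).
In Term → num - Term: Term is at the end, add FOLLOW(Term) = { #, [ }.
In ArgList → Term [ Block num: add FIRST([ Block num) = { [ }.
Union: FOLLOW(Term) = { #, [ }.

{ #, [ }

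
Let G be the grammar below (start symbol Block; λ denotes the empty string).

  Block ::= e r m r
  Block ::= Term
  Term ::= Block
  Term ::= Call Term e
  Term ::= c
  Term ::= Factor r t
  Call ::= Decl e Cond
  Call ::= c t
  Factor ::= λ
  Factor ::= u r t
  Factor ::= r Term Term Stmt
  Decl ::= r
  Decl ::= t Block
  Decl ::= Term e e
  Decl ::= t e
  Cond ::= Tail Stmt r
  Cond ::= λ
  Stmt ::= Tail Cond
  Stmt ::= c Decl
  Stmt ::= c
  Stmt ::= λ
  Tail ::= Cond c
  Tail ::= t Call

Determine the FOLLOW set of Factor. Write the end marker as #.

In Term ::= Factor r t: add FIRST(r t) = { r }.
Union: FOLLOW(Factor) = { r }.

{ r }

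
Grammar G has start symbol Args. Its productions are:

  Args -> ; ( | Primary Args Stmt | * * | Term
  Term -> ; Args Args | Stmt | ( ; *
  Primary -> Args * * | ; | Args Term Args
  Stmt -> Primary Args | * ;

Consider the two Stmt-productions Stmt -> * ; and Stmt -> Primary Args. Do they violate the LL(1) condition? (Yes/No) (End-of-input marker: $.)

FIRST(* ;) = { * } and FIRST(Primary Args) = { (, *, ; }.
Both contain *, so the two alternatives are not disjoint — LL(1) conflict.

Yes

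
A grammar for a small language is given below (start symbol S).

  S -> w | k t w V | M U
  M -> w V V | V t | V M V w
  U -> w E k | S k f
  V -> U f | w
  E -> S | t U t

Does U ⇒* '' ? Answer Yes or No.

No nonterminal in this grammar is nullable.
No production of U has an RHS whose symbols are all nullable, so U is not nullable.

No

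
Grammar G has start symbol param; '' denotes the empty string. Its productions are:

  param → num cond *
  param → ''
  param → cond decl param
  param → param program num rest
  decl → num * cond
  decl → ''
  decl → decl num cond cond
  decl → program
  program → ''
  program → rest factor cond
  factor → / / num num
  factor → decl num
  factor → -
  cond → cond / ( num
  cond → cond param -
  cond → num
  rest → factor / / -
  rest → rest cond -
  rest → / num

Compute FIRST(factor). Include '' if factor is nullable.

{ -, /, num }

factor → / / num num contributes {/}.
From factor → decl num: decl nullable, take FIRST(decl) ∪ {num} = { -, /, num }.
factor → - contributes {-}.
Union: FIRST(factor) = { -, /, num }.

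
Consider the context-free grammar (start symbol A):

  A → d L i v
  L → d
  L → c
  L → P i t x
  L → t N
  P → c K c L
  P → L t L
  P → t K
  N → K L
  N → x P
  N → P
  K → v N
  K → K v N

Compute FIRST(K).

K → v N contributes {v}.
From K → K v N: add FIRST(K) = { v }.
Union: FIRST(K) = { v }.

{ v }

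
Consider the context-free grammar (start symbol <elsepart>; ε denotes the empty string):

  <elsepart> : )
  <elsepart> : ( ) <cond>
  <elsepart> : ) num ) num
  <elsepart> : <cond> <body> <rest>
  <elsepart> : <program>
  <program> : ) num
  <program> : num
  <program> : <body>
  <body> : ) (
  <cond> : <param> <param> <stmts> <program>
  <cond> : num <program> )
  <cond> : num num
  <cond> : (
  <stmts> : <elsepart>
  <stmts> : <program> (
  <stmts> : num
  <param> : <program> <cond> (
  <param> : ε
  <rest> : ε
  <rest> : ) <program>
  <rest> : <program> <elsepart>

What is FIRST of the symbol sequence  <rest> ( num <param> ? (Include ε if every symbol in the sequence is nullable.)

{ (, ), num }

Add FIRST(<rest>)\{ε} = { ), num }; <rest> is nullable, continue.
( is a terminal; add {(} and stop.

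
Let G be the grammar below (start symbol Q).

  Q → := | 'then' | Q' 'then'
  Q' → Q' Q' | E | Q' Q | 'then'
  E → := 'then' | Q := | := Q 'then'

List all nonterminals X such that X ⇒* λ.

No nonterminal has an empty production or an RHS whose symbols are all nullable.

{ } (none)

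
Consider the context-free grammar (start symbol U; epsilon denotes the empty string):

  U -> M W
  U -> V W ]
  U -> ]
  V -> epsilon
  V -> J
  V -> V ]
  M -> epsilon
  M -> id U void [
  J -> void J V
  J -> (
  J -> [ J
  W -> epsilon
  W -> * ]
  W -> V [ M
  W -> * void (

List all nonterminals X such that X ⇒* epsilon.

{ M, U, V, W }

Directly nullable (have an epsilon-production): V, M, W.
U -> M W with every symbol nullable, so U is nullable.
No other nonterminal has a production whose RHS symbols are all nullable.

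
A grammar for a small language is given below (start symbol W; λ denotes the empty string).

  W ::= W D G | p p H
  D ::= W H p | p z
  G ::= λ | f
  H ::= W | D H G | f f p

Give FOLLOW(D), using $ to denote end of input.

In W ::= W D G: add FIRST(G)\{λ} = { f }.
  Since G is nullable, also add FOLLOW(W) = { $, f, p }.
In H ::= D H G: add FIRST(H G) = { f, p }.
Union: FOLLOW(D) = { $, f, p }.

{ $, f, p }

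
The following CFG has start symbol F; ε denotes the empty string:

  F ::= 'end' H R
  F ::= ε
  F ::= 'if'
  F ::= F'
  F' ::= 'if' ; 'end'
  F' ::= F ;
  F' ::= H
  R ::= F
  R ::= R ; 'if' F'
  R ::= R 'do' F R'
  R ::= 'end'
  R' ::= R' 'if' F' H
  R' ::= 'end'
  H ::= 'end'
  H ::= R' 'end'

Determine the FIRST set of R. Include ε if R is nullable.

From R ::= F: add FIRST(F) = { 'end', 'if', ;, ε } (including ε since F is nullable).
From R ::= R ; 'if' F': R nullable, take FIRST(R) ∪ {;} = { 'do', 'end', 'if', ; }.
From R ::= R 'do' F R': R nullable, take FIRST(R) ∪ {'do'} = { 'do', 'end', 'if', ; }.
R ::= 'end' contributes {'end'}.
Union: FIRST(R) = { 'do', 'end', 'if', ;, ε }.

{ 'do', 'end', 'if', ;, ε }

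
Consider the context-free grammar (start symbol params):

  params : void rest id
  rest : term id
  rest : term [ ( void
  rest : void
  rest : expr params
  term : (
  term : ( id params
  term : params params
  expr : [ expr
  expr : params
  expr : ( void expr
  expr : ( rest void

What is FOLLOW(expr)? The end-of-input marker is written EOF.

In rest : expr params: add FIRST(params) = { void }.
In expr : [ expr: expr is at the end, add FOLLOW(expr) = { void }.
In expr : ( void expr: expr is at the end, add FOLLOW(expr) = { void }.
Union: FOLLOW(expr) = { void }.

{ void }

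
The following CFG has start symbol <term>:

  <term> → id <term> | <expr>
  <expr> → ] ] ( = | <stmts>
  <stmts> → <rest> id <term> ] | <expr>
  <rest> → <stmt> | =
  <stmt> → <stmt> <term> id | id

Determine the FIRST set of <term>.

<term> → id <term> contributes {id}.
From <term> → <expr>: add FIRST(<expr>) = { =, ], id }.
Union: FIRST(<term>) = { =, ], id }.

{ =, ], id }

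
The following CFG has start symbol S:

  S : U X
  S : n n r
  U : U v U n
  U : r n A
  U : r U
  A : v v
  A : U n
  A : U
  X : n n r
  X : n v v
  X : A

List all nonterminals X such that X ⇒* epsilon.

{ } (none)

No nonterminal has an empty production or an RHS whose symbols are all nullable.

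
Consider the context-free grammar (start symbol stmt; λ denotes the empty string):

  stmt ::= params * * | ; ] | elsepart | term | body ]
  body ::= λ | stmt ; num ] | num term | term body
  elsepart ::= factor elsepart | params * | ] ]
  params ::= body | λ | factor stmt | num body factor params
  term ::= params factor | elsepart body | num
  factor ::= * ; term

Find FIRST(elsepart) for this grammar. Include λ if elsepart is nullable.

From elsepart ::= factor elsepart: add FIRST(factor) = { * }.
From elsepart ::= params *: params nullable, take FIRST(params) ∪ {*} = { *, ;, ], num }.
elsepart ::= ] ] contributes {]}.
Union: FIRST(elsepart) = { *, ;, ], num }.

{ *, ;, ], num }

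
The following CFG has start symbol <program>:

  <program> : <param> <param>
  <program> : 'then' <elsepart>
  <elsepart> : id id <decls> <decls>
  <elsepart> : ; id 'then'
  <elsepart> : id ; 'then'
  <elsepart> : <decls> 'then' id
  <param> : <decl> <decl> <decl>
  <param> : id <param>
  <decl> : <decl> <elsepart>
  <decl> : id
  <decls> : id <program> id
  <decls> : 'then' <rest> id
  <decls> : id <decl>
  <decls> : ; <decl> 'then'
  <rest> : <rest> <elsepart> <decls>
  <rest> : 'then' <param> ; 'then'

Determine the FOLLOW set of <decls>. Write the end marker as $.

{ $, 'then', ;, id }

In <elsepart> : id id <decls> <decls>: add FIRST(<decls>) = { 'then', ;, id }.
In <elsepart> : id id <decls> <decls>: <decls> is at the end, add FOLLOW(<elsepart>) = { $, 'then', ;, id }.
In <elsepart> : <decls> 'then' id: add FIRST('then' id) = { 'then' }.
In <rest> : <rest> <elsepart> <decls>: <decls> is at the end, add FOLLOW(<rest>) = { 'then', ;, id }.
Union: FOLLOW(<decls>) = { $, 'then', ;, id }.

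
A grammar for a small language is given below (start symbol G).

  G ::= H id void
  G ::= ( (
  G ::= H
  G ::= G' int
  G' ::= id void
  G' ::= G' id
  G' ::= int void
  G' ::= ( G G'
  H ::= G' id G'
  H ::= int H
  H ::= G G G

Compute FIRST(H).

From H ::= G' id G': add FIRST(G') = { (, id, int }.
H ::= int H contributes {int}.
From H ::= G G G: add FIRST(G) = { (, id, int }.
Union: FIRST(H) = { (, id, int }.

{ (, id, int }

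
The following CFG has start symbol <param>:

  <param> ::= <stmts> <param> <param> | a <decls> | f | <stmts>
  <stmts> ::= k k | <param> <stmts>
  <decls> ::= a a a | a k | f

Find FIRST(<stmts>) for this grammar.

<stmts> ::= k k contributes {k}.
From <stmts> ::= <param> <stmts>: add FIRST(<param>) = { a, f, k }.
Union: FIRST(<stmts>) = { a, f, k }.

{ a, f, k }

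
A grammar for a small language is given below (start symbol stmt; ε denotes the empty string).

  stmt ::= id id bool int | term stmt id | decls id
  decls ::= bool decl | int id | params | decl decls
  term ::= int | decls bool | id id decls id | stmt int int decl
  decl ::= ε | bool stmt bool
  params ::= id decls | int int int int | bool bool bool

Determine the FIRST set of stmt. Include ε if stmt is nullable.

{ bool, id, int }

stmt ::= id id bool int contributes {id}.
From stmt ::= term stmt id: add FIRST(term) = { bool, id, int }.
From stmt ::= decls id: add FIRST(decls) = { bool, id, int }.
Union: FIRST(stmt) = { bool, id, int }.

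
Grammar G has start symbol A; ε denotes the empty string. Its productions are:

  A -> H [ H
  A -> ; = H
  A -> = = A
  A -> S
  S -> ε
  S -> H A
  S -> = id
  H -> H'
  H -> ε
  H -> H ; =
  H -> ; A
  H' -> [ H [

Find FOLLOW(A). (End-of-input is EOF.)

{ EOF, ;, =, [ }

A is the start symbol, so EOF ∈ FOLLOW(A).
In A -> = = A: A is at the end, add FOLLOW(A) = { EOF, ;, =, [ }.
In S -> H A: A is at the end, add FOLLOW(S) = { EOF, ;, =, [ }.
In H -> ; A: A is at the end, add FOLLOW(H) = { EOF, ;, =, [ }.
Union: FOLLOW(A) = { EOF, ;, =, [ }.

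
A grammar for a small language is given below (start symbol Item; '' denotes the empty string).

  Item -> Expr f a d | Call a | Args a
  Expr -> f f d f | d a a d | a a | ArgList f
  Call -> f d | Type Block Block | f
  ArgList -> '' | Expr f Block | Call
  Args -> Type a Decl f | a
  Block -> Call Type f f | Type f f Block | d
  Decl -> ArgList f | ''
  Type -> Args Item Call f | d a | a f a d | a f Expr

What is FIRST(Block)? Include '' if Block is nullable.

{ a, d, f }

From Block -> Call Type f f: add FIRST(Call) = { a, d, f }.
From Block -> Type f f Block: add FIRST(Type) = { a, d }.
Block -> d contributes {d}.
Union: FIRST(Block) = { a, d, f }.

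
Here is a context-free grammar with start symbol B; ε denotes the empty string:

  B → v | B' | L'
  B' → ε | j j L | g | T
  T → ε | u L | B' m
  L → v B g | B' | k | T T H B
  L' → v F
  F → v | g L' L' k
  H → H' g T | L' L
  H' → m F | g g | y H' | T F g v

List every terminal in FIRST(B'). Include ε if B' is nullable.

{ g, j, m, u, ε }

B' → ε contributes ε.
B' → j j L contributes {j}.
B' → g contributes {g}.
From B' → T: add FIRST(T) = { g, j, m, u, ε } (including ε since T is nullable).
Union: FIRST(B') = { g, j, m, u, ε }.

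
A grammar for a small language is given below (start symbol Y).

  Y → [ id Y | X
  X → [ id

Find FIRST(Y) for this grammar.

{ [ }

Y → [ id Y contributes {[}.
From Y → X: add FIRST(X) = { [ }.
Union: FIRST(Y) = { [ }.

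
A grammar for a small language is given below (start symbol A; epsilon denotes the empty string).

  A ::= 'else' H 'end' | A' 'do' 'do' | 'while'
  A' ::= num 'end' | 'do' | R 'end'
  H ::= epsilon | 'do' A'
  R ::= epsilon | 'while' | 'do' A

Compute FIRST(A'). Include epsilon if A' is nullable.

{ 'do', 'end', 'while', num }

A' ::= num 'end' contributes {num}.
A' ::= 'do' contributes {'do'}.
From A' ::= R 'end': R nullable, take FIRST(R) ∪ {'end'} = { 'do', 'end', 'while' }.
Union: FIRST(A') = { 'do', 'end', 'while', num }.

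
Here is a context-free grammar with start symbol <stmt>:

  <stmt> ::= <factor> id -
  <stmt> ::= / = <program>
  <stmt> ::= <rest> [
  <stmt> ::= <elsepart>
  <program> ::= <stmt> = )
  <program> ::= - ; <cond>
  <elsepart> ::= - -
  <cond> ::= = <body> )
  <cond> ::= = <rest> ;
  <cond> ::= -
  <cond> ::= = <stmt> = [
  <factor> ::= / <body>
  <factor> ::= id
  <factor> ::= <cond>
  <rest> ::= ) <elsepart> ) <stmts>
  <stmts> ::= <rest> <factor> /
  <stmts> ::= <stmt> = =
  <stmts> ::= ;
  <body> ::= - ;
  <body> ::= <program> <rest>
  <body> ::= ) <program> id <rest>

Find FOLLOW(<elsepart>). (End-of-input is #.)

{ #, ), = }

In <stmt> ::= <elsepart>: <elsepart> is at the end, add FOLLOW(<stmt>) = { #, = }.
In <rest> ::= ) <elsepart> ) <stmts>: add FIRST() <stmts>) = { ) }.
Union: FOLLOW(<elsepart>) = { #, ), = }.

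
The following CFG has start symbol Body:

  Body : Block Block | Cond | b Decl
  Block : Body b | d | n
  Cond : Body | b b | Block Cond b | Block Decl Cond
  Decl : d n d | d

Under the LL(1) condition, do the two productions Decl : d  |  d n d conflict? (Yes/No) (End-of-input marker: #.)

Yes

FIRST(d) = { d } and FIRST(d n d) = { d }.
Both contain d, so the two alternatives are not disjoint — LL(1) conflict.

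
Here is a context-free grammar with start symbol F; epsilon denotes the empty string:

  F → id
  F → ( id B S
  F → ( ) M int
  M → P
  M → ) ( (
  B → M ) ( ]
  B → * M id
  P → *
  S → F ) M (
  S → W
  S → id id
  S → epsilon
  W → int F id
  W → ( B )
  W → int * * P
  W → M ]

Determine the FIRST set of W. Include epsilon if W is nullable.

{ (, ), *, int }

W → int F id contributes {int}.
W → ( B ) contributes {(}.
W → int * * P contributes {int}.
From W → M ]: add FIRST(M) = { ), * }.
Union: FIRST(W) = { (, ), *, int }.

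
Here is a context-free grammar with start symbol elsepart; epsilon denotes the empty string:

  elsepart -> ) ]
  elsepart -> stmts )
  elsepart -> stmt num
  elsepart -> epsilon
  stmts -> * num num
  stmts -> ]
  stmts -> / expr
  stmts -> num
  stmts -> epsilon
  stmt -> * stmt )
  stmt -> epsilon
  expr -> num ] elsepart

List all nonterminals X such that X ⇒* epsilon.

Directly nullable (have an epsilon-production): elsepart, stmts, stmt.
No other nonterminal has a production whose RHS symbols are all nullable.

{ elsepart, stmt, stmts }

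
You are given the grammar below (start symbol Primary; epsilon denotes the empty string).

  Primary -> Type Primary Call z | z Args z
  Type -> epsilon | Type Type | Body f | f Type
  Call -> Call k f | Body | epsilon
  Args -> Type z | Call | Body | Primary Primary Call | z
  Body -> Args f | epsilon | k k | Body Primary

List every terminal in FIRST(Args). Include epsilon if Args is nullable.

From Args -> Type z: Type nullable, take FIRST(Type) ∪ {z} = { f, k, z }.
From Args -> Call: add FIRST(Call) = { f, k, z, epsilon } (including epsilon since Call is nullable).
From Args -> Body: add FIRST(Body) = { f, k, z, epsilon } (including epsilon since Body is nullable).
From Args -> Primary Primary Call: add FIRST(Primary) = { f, k, z }.
Args -> z contributes {z}.
Union: FIRST(Args) = { f, k, z, epsilon }.

{ f, k, z, epsilon }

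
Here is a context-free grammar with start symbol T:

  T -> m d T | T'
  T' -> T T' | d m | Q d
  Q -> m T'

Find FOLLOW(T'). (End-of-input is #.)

In T -> T': T' is at the end, add FOLLOW(T) = { #, d, m }.
In T' -> T T': T' is at the end, add FOLLOW(T') = { #, d, m }.
In Q -> m T': T' is at the end, add FOLLOW(Q) = { d }.
Union: FOLLOW(T') = { #, d, m }.

{ #, d, m }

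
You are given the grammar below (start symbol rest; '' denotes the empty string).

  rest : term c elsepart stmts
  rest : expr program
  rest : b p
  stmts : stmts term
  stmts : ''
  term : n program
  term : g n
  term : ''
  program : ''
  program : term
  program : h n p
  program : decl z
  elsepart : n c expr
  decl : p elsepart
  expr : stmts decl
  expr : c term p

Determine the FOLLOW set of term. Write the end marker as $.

In rest : term c elsepart stmts: add FIRST(c elsepart stmts) = { c }.
In stmts : stmts term: term is at the end, add FOLLOW(stmts) = { $, g, n, p }.
In program : term: term is at the end, add FOLLOW(program) = { $, c, g, n, p }.
In expr : c term p: add FIRST(p) = { p }.
Union: FOLLOW(term) = { $, c, g, n, p }.

{ $, c, g, n, p }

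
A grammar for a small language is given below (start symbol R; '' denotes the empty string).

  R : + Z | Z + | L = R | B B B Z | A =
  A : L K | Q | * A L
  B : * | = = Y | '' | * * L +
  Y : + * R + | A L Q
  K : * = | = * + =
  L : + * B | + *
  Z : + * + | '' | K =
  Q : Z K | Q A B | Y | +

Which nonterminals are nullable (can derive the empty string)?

{ B, R, Z }

Directly nullable (have an ''-production): B, Z.
R : B B B Z with every symbol nullable, so R is nullable.
No other nonterminal has a production whose RHS symbols are all nullable.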